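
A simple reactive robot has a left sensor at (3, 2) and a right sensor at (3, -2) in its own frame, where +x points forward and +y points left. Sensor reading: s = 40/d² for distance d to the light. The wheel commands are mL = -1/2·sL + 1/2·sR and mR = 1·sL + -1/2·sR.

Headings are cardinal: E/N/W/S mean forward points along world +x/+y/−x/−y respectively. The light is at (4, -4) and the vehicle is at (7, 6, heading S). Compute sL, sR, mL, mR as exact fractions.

left sensor world pos  = (9, 3); dL² = 74
right sensor world pos = (5, 3); dR² = 50
sL = 40/74 = 20/37
sR = 40/50 = 4/5
mL = -1/2·sL + 1/2·sR = 24/185
mR = 1·sL + -1/2·sR = 26/185

20/37 4/5 24/185 26/185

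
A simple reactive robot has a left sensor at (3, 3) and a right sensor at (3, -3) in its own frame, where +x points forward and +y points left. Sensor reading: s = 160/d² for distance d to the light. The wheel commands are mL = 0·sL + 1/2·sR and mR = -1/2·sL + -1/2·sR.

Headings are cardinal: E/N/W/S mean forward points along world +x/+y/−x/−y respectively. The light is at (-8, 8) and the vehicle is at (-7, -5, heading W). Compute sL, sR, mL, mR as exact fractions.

8/13 20/13 10/13 -14/13

left sensor world pos  = (-10, -8); dL² = 260
right sensor world pos = (-10, -2); dR² = 104
sL = 160/260 = 8/13
sR = 160/104 = 20/13
mL = 0·sL + 1/2·sR = 10/13
mR = -1/2·sL + -1/2·sR = -14/13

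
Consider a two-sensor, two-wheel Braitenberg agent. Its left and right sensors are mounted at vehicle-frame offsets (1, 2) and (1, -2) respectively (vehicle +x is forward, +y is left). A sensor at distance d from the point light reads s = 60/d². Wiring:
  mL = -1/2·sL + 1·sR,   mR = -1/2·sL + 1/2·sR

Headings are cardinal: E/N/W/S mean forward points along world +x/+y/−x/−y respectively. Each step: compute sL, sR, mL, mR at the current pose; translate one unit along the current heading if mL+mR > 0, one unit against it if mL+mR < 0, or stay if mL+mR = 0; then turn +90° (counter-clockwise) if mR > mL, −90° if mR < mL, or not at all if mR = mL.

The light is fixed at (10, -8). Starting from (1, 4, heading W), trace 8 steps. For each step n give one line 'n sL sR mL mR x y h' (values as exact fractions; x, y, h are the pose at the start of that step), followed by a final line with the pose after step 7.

n=0: pose=(1,4,W); sL=3/10, sR=15/74; mL=39/740, mR=-9/185; mL+mR=3/740 → advance +1; mR−mL=-15/148 → turn -1·90°
n=1: pose=(0,4,N); sL=60/313, sR=60/233; mL=11790/72929, mR=2400/72929; mL+mR=14190/72929 → advance +1; mR−mL=-30/233 → turn -1·90°
n=2: pose=(0,5,E); sL=10/51, sR=30/101; mL=1025/5151, mR=260/5151; mL+mR=1285/5151 → advance +1; mR−mL=-15/101 → turn -1·90°
n=3: pose=(1,5,S); sL=60/193, sR=12/53; mL=726/10229, mR=-432/10229; mL+mR=294/10229 → advance +1; mR−mL=-6/53 → turn -1·90°
n=4: pose=(1,4,W); sL=3/10, sR=15/74; mL=39/740, mR=-9/185; mL+mR=3/740 → advance +1; mR−mL=-15/148 → turn -1·90°
n=5: pose=(0,4,N); sL=60/313, sR=60/233; mL=11790/72929, mR=2400/72929; mL+mR=14190/72929 → advance +1; mR−mL=-30/233 → turn -1·90°
n=6: pose=(0,5,E); sL=10/51, sR=30/101; mL=1025/5151, mR=260/5151; mL+mR=1285/5151 → advance +1; mR−mL=-15/101 → turn -1·90°
n=7: pose=(1,5,S); sL=60/193, sR=12/53; mL=726/10229, mR=-432/10229; mL+mR=294/10229 → advance +1; mR−mL=-6/53 → turn -1·90°

0 3/10 15/74 39/740 -9/185 1 4 W
1 60/313 60/233 11790/72929 2400/72929 0 4 N
2 10/51 30/101 1025/5151 260/5151 0 5 E
3 60/193 12/53 726/10229 -432/10229 1 5 S
4 3/10 15/74 39/740 -9/185 1 4 W
5 60/313 60/233 11790/72929 2400/72929 0 4 N
6 10/51 30/101 1025/5151 260/5151 0 5 E
7 60/193 12/53 726/10229 -432/10229 1 5 S
final 1 4 W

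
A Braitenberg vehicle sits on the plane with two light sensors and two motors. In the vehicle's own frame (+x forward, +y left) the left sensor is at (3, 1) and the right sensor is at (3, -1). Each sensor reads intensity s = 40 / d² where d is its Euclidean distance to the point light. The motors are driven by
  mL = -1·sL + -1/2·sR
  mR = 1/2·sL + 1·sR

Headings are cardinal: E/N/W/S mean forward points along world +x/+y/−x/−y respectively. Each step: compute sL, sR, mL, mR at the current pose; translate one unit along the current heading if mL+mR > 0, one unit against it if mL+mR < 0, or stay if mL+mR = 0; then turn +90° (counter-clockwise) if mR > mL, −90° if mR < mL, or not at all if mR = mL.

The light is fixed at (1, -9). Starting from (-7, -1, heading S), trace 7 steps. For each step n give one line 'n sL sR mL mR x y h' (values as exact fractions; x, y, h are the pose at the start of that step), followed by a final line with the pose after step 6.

0 20/37 20/53 -1430/1961 1270/1961 -7 -1 S
1 8/25 40/89 -1212/2225 1356/2225 -7 0 E
2 5/26 2/9 -71/234 149/468 -6 0 N
3 40/181 40/221 -12460/40001 11660/40001 -6 1 W
4 20/37 20/49 -1350/1813 1230/1813 -5 1 S
5 40/153 40/109 -7420/16677 8300/16677 -5 2 E
6 5/29 10/53 -410/1537 845/3074 -4 2 N
final -4 3 W

n=0: pose=(-7,-1,S); sL=20/37, sR=20/53; mL=-1430/1961, mR=1270/1961; mL+mR=-160/1961 → advance -1; mR−mL=2700/1961 → turn +1·90°
n=1: pose=(-7,0,E); sL=8/25, sR=40/89; mL=-1212/2225, mR=1356/2225; mL+mR=144/2225 → advance +1; mR−mL=2568/2225 → turn +1·90°
n=2: pose=(-6,0,N); sL=5/26, sR=2/9; mL=-71/234, mR=149/468; mL+mR=7/468 → advance +1; mR−mL=97/156 → turn +1·90°
n=3: pose=(-6,1,W); sL=40/181, sR=40/221; mL=-12460/40001, mR=11660/40001; mL+mR=-800/40001 → advance -1; mR−mL=24120/40001 → turn +1·90°
n=4: pose=(-5,1,S); sL=20/37, sR=20/49; mL=-1350/1813, mR=1230/1813; mL+mR=-120/1813 → advance -1; mR−mL=2580/1813 → turn +1·90°
n=5: pose=(-5,2,E); sL=40/153, sR=40/109; mL=-7420/16677, mR=8300/16677; mL+mR=880/16677 → advance +1; mR−mL=5240/5559 → turn +1·90°
n=6: pose=(-4,2,N); sL=5/29, sR=10/53; mL=-410/1537, mR=845/3074; mL+mR=25/3074 → advance +1; mR−mL=1665/3074 → turn +1·90°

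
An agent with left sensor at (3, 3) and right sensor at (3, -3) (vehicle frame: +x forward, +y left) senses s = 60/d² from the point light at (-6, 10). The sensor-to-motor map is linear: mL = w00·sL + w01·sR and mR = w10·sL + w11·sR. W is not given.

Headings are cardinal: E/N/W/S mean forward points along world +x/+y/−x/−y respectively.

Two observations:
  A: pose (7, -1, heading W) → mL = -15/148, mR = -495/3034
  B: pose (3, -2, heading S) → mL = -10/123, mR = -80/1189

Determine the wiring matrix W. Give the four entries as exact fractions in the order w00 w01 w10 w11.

obs A: pose=(7,-1,W) → sL=15/74, sR=15/41, mL=-15/148, mR=-495/3034
obs B: pose=(3,-2,S) → sL=20/123, sR=20/87, mL=-10/123, mR=-80/1189
sensor matrix S = [[15/74, 15/41], [20/123, 20/87]]; det S = -23250/1803713
solve [mL_A; mL_B] = S·[w00; w01] and [mR_A; mR_B] = S·[w10; w11]:
  w00 = -1/2, w01 = 0, w10 = 1, w11 = -1

-1/2 0 1 -1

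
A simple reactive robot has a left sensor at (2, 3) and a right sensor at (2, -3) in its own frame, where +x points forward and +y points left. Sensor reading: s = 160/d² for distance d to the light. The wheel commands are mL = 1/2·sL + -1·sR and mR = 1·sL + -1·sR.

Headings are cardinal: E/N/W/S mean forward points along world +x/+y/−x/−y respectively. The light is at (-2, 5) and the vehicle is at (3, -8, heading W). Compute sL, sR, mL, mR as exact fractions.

32/53 160/109 -6736/5777 -4992/5777

left sensor world pos  = (1, -11); dL² = 265
right sensor world pos = (1, -5); dR² = 109
sL = 160/265 = 32/53
sR = 160/109 = 160/109
mL = 1/2·sL + -1·sR = -6736/5777
mR = 1·sL + -1·sR = -4992/5777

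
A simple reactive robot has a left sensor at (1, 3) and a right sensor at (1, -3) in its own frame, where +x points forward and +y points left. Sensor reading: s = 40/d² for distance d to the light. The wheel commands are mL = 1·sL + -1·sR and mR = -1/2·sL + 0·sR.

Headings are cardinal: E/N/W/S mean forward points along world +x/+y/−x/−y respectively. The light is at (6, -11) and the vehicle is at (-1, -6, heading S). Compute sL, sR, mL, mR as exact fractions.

5/4 10/29 105/116 -5/8

left sensor world pos  = (2, -7); dL² = 32
right sensor world pos = (-4, -7); dR² = 116
sL = 40/32 = 5/4
sR = 40/116 = 10/29
mL = 1·sL + -1·sR = 105/116
mR = -1/2·sL + 0·sR = -5/8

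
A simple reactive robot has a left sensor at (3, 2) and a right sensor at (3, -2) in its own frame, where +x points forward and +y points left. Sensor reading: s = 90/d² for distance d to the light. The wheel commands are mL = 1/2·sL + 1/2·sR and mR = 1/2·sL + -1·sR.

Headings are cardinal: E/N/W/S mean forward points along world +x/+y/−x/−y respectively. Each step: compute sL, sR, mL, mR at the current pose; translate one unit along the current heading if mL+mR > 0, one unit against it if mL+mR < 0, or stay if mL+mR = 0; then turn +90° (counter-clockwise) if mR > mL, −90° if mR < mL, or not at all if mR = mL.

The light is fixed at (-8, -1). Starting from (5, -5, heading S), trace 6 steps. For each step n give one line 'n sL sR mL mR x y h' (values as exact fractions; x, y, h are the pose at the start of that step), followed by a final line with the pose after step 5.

n=0: pose=(5,-5,S); sL=45/137, sR=9/17; mL=999/2329, mR=-1701/4658; mL+mR=297/4658 → advance +1; mR−mL=-27/34 → turn -1·90°
n=1: pose=(5,-6,W); sL=90/149, sR=90/109; mL=11610/16241, mR=-8505/16241; mL+mR=3105/16241 → advance +1; mR−mL=-135/109 → turn -1·90°
n=2: pose=(4,-6,N); sL=45/52, sR=9/20; mL=171/260, mR=-9/520; mL+mR=333/520 → advance +1; mR−mL=-27/40 → turn -1·90°
n=3: pose=(4,-5,E); sL=90/229, sR=10/29; mL=2450/6641, mR=-985/6641; mL+mR=1465/6641 → advance +1; mR−mL=-15/29 → turn -1·90°
n=4: pose=(5,-5,S); sL=45/137, sR=9/17; mL=999/2329, mR=-1701/4658; mL+mR=297/4658 → advance +1; mR−mL=-27/34 → turn -1·90°
n=5: pose=(5,-6,W); sL=90/149, sR=90/109; mL=11610/16241, mR=-8505/16241; mL+mR=3105/16241 → advance +1; mR−mL=-135/109 → turn -1·90°

0 45/137 9/17 999/2329 -1701/4658 5 -5 S
1 90/149 90/109 11610/16241 -8505/16241 5 -6 W
2 45/52 9/20 171/260 -9/520 4 -6 N
3 90/229 10/29 2450/6641 -985/6641 4 -5 E
4 45/137 9/17 999/2329 -1701/4658 5 -5 S
5 90/149 90/109 11610/16241 -8505/16241 5 -6 W
final 4 -6 N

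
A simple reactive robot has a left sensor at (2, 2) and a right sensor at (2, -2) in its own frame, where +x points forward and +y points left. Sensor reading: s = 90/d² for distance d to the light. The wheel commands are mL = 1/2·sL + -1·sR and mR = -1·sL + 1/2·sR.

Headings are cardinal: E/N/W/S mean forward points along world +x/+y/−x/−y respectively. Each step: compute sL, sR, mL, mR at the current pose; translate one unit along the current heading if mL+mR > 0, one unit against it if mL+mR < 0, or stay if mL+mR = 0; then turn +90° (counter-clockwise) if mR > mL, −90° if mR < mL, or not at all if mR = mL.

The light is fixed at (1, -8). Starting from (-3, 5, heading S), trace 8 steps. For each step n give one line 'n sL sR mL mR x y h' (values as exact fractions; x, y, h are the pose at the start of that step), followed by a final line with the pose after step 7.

n=0: pose=(-3,5,S); sL=18/25, sR=90/157; mL=-837/3925, mR=-1701/3925; mL+mR=-2538/3925 → advance -1; mR−mL=-864/3925 → turn -1·90°
n=1: pose=(-3,6,W); sL=1/2, sR=45/146; mL=-17/292, mR=-101/292; mL+mR=-59/146 → advance -1; mR−mL=-21/73 → turn -1·90°
n=2: pose=(-2,6,N); sL=90/281, sR=90/257; mL=-13725/72217, mR=-10485/72217; mL+mR=-24210/72217 → advance -1; mR−mL=3240/72217 → turn +1·90°
n=3: pose=(-2,5,W); sL=45/73, sR=9/25; mL=-189/3650, mR=-1593/3650; mL+mR=-891/1825 → advance -1; mR−mL=-702/1825 → turn -1·90°
n=4: pose=(-1,5,N); sL=90/241, sR=2/5; mL=-257/1205, mR=-209/1205; mL+mR=-466/1205 → advance -1; mR−mL=48/1205 → turn +1·90°
n=5: pose=(-1,4,W); sL=45/58, sR=45/106; mL=-225/6148, mR=-3465/6148; mL+mR=-1845/3074 → advance -1; mR−mL=-810/1537 → turn -1·90°
n=6: pose=(0,4,N); sL=18/41, sR=90/197; mL=-1917/8077, mR=-1701/8077; mL+mR=-3618/8077 → advance -1; mR−mL=216/8077 → turn +1·90°
n=7: pose=(0,3,W); sL=1, sR=45/89; mL=-1/178, mR=-133/178; mL+mR=-67/89 → advance -1; mR−mL=-66/89 → turn -1·90°

0 18/25 90/157 -837/3925 -1701/3925 -3 5 S
1 1/2 45/146 -17/292 -101/292 -3 6 W
2 90/281 90/257 -13725/72217 -10485/72217 -2 6 N
3 45/73 9/25 -189/3650 -1593/3650 -2 5 W
4 90/241 2/5 -257/1205 -209/1205 -1 5 N
5 45/58 45/106 -225/6148 -3465/6148 -1 4 W
6 18/41 90/197 -1917/8077 -1701/8077 0 4 N
7 1 45/89 -1/178 -133/178 0 3 W
final 1 3 N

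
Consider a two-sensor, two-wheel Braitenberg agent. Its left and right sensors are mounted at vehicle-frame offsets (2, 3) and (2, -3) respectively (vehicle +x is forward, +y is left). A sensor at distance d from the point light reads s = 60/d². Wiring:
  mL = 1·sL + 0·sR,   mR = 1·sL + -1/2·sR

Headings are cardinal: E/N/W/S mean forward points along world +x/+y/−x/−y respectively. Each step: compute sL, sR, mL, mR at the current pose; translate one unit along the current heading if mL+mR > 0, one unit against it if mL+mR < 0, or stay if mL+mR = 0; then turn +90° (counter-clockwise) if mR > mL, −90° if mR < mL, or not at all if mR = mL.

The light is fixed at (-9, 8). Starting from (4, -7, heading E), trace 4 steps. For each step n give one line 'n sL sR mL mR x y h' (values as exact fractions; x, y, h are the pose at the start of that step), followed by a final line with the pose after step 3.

0 20/123 20/183 20/123 270/2501 4 -7 E
1 30/289 6/41 30/289 363/11849 5 -7 S
2 12/101 60/313 12/101 726/31613 5 -8 W
3 15/74 15/113 15/74 570/4181 4 -8 N
final 4 -7 E

n=0: pose=(4,-7,E); sL=20/123, sR=20/183; mL=20/123, mR=270/2501; mL+mR=2030/7503 → advance +1; mR−mL=-10/183 → turn -1·90°
n=1: pose=(5,-7,S); sL=30/289, sR=6/41; mL=30/289, mR=363/11849; mL+mR=1593/11849 → advance +1; mR−mL=-3/41 → turn -1·90°
n=2: pose=(5,-8,W); sL=12/101, sR=60/313; mL=12/101, mR=726/31613; mL+mR=4482/31613 → advance +1; mR−mL=-30/313 → turn -1·90°
n=3: pose=(4,-8,N); sL=15/74, sR=15/113; mL=15/74, mR=570/4181; mL+mR=2835/8362 → advance +1; mR−mL=-15/226 → turn -1·90°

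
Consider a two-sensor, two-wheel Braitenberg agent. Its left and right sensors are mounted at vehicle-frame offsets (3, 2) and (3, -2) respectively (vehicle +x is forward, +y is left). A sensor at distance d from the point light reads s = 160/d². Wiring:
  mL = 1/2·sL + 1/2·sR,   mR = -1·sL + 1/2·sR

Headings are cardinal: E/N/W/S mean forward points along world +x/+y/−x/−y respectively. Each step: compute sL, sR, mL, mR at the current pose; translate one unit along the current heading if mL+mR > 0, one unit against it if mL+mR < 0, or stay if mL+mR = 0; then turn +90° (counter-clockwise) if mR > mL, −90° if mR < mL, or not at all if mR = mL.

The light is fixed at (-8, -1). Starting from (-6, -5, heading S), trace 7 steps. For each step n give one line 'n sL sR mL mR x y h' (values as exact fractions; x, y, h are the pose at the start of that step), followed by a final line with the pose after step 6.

n=0: pose=(-6,-5,S); sL=32/13, sR=160/49; mL=1824/637, mR=-528/637; mL+mR=1296/637 → advance +1; mR−mL=-48/13 → turn -1·90°
n=1: pose=(-6,-6,W); sL=16/5, sR=16; mL=48/5, mR=24/5; mL+mR=72/5 → advance +1; mR−mL=-24/5 → turn -1·90°
n=2: pose=(-7,-6,N); sL=32, sR=160/13; mL=288/13, mR=-336/13; mL+mR=-48/13 → advance -1; mR−mL=-48 → turn -1·90°
n=3: pose=(-7,-7,E); sL=5, sR=2; mL=7/2, mR=-4; mL+mR=-1/2 → advance -1; mR−mL=-15/2 → turn -1·90°
n=4: pose=(-8,-7,S); sL=32/17, sR=32/17; mL=32/17, mR=-16/17; mL+mR=16/17 → advance +1; mR−mL=-48/17 → turn -1·90°
n=5: pose=(-8,-8,W); sL=16/9, sR=80/17; mL=496/153, mR=88/153; mL+mR=584/153 → advance +1; mR−mL=-8/3 → turn -1·90°
n=6: pose=(-9,-8,N); sL=32/5, sR=160/17; mL=672/85, mR=-144/85; mL+mR=528/85 → advance +1; mR−mL=-48/5 → turn -1·90°

0 32/13 160/49 1824/637 -528/637 -6 -5 S
1 16/5 16 48/5 24/5 -6 -6 W
2 32 160/13 288/13 -336/13 -7 -6 N
3 5 2 7/2 -4 -7 -7 E
4 32/17 32/17 32/17 -16/17 -8 -7 S
5 16/9 80/17 496/153 88/153 -8 -8 W
6 32/5 160/17 672/85 -144/85 -9 -8 N
final -9 -7 E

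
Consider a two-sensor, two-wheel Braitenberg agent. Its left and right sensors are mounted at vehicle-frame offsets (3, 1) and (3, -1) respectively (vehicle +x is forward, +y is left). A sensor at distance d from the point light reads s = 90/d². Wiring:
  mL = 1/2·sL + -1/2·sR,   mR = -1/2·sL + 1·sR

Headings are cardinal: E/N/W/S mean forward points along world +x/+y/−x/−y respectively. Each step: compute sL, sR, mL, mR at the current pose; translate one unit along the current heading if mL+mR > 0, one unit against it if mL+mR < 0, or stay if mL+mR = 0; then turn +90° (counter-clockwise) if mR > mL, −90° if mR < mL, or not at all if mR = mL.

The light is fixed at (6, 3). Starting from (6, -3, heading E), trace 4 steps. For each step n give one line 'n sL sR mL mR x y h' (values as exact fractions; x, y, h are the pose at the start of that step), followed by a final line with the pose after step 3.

n=0: pose=(6,-3,E); sL=45/17, sR=45/29; mL=270/493, mR=225/986; mL+mR=45/58 → advance +1; mR−mL=-315/986 → turn -1·90°
n=1: pose=(7,-3,S); sL=18/17, sR=10/9; mL=-4/153, mR=89/153; mL+mR=5/9 → advance +1; mR−mL=31/51 → turn +1·90°
n=2: pose=(7,-4,E); sL=45/26, sR=9/8; mL=63/208, mR=27/104; mL+mR=9/16 → advance +1; mR−mL=-9/208 → turn -1·90°
n=3: pose=(8,-4,S); sL=90/109, sR=90/101; mL=-360/11009, mR=5265/11009; mL+mR=45/101 → advance +1; mR−mL=5625/11009 → turn +1·90°

0 45/17 45/29 270/493 225/986 6 -3 E
1 18/17 10/9 -4/153 89/153 7 -3 S
2 45/26 9/8 63/208 27/104 7 -4 E
3 90/109 90/101 -360/11009 5265/11009 8 -4 S
final 8 -5 E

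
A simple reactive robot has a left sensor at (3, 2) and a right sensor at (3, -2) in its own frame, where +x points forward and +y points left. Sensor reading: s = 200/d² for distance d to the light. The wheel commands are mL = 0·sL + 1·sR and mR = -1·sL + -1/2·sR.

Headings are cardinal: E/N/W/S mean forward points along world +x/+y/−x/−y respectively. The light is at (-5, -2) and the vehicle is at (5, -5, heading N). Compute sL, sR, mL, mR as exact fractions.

25/8 25/18 25/18 -275/72

left sensor world pos  = (3, -2); dL² = 64
right sensor world pos = (7, -2); dR² = 144
sL = 200/64 = 25/8
sR = 200/144 = 25/18
mL = 0·sL + 1·sR = 25/18
mR = -1·sL + -1/2·sR = -275/72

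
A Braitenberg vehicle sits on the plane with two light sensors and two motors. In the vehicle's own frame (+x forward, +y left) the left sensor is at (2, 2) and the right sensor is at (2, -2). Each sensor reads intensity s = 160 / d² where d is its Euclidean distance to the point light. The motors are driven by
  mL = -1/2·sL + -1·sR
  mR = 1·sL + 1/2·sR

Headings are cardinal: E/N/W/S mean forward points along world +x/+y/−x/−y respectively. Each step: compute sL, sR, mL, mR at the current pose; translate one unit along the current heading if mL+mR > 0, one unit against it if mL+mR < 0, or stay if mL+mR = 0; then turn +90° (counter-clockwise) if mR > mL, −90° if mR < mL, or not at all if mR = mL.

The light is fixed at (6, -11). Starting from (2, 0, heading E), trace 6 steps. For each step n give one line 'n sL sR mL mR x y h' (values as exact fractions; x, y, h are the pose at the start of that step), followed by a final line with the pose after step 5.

0 160/173 32/17 -6896/2941 5488/2941 2 0 E
1 80/109 80/89 -12280/9701 11480/9701 1 0 N
2 160/113 160/193 -33520/21809 39920/21809 1 -1 W
3 2 5/4 -9/4 21/8 0 -1 S
4 160/137 32/13 -5424/1781 4272/1781 0 -2 E
5 80/101 80/73 -11000/7373 9880/7373 -1 -2 N
final -1 -3 W

n=0: pose=(2,0,E); sL=160/173, sR=32/17; mL=-6896/2941, mR=5488/2941; mL+mR=-1408/2941 → advance -1; mR−mL=12384/2941 → turn +1·90°
n=1: pose=(1,0,N); sL=80/109, sR=80/89; mL=-12280/9701, mR=11480/9701; mL+mR=-800/9701 → advance -1; mR−mL=23760/9701 → turn +1·90°
n=2: pose=(1,-1,W); sL=160/113, sR=160/193; mL=-33520/21809, mR=39920/21809; mL+mR=6400/21809 → advance +1; mR−mL=73440/21809 → turn +1·90°
n=3: pose=(0,-1,S); sL=2, sR=5/4; mL=-9/4, mR=21/8; mL+mR=3/8 → advance +1; mR−mL=39/8 → turn +1·90°
n=4: pose=(0,-2,E); sL=160/137, sR=32/13; mL=-5424/1781, mR=4272/1781; mL+mR=-1152/1781 → advance -1; mR−mL=9696/1781 → turn +1·90°
n=5: pose=(-1,-2,N); sL=80/101, sR=80/73; mL=-11000/7373, mR=9880/7373; mL+mR=-1120/7373 → advance -1; mR−mL=20880/7373 → turn +1·90°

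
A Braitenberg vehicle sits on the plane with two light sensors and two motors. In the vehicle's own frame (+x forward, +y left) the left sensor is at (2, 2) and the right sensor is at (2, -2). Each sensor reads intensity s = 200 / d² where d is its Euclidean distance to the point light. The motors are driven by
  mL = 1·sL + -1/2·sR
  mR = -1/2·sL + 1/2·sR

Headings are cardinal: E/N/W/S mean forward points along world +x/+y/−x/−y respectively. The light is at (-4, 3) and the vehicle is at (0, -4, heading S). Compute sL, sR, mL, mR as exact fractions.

200/117 40/17 1060/1989 640/1989

left sensor world pos  = (2, -6); dL² = 117
right sensor world pos = (-2, -6); dR² = 85
sL = 200/117 = 200/117
sR = 200/85 = 40/17
mL = 1·sL + -1/2·sR = 1060/1989
mR = -1/2·sL + 1/2·sR = 640/1989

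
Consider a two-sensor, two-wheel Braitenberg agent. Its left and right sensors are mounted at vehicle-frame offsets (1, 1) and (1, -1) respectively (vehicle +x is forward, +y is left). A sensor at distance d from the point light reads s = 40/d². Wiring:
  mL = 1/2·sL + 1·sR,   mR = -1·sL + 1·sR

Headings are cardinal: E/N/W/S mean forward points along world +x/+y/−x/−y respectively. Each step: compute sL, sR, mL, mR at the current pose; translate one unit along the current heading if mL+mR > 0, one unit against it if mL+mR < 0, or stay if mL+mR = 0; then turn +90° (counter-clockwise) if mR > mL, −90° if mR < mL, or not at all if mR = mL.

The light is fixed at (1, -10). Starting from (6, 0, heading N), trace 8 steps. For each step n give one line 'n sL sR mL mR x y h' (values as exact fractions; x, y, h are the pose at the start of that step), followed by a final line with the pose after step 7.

n=0: pose=(6,0,N); sL=40/137, sR=40/157; mL=8620/21509, mR=-800/21509; mL+mR=7820/21509 → advance +1; mR−mL=-60/137 → turn -1·90°
n=1: pose=(6,1,E); sL=2/9, sR=5/17; mL=62/153, mR=11/153; mL+mR=73/153 → advance +1; mR−mL=-1/3 → turn -1·90°
n=2: pose=(7,1,S); sL=40/149, sR=8/25; mL=1692/3725, mR=192/3725; mL+mR=1884/3725 → advance +1; mR−mL=-60/149 → turn -1·90°
n=3: pose=(7,0,W); sL=20/53, sR=20/73; mL=1790/3869, mR=-400/3869; mL+mR=1390/3869 → advance +1; mR−mL=-30/53 → turn -1·90°
n=4: pose=(6,0,N); sL=40/137, sR=40/157; mL=8620/21509, mR=-800/21509; mL+mR=7820/21509 → advance +1; mR−mL=-60/137 → turn -1·90°
n=5: pose=(6,1,E); sL=2/9, sR=5/17; mL=62/153, mR=11/153; mL+mR=73/153 → advance +1; mR−mL=-1/3 → turn -1·90°
n=6: pose=(7,1,S); sL=40/149, sR=8/25; mL=1692/3725, mR=192/3725; mL+mR=1884/3725 → advance +1; mR−mL=-60/149 → turn -1·90°
n=7: pose=(7,0,W); sL=20/53, sR=20/73; mL=1790/3869, mR=-400/3869; mL+mR=1390/3869 → advance +1; mR−mL=-30/53 → turn -1·90°

0 40/137 40/157 8620/21509 -800/21509 6 0 N
1 2/9 5/17 62/153 11/153 6 1 E
2 40/149 8/25 1692/3725 192/3725 7 1 S
3 20/53 20/73 1790/3869 -400/3869 7 0 W
4 40/137 40/157 8620/21509 -800/21509 6 0 N
5 2/9 5/17 62/153 11/153 6 1 E
6 40/149 8/25 1692/3725 192/3725 7 1 S
7 20/53 20/73 1790/3869 -400/3869 7 0 W
final 6 0 N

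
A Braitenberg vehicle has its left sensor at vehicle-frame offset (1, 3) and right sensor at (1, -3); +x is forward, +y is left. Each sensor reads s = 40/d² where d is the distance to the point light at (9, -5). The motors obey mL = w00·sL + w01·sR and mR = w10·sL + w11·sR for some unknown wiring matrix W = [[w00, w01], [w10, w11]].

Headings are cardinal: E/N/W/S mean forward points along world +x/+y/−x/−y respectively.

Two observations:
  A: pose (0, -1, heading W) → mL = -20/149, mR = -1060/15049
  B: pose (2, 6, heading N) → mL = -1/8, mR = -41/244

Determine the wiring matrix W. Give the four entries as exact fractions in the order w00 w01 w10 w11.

0 -1/2 1/2 -1

obs A: pose=(0,-1,W) → sL=40/101, sR=40/149, mL=-20/149, mR=-1060/15049
obs B: pose=(2,6,N) → sL=10/61, sR=1/4, mL=-1/8, mR=-41/244
sensor matrix S = [[40/101, 40/149], [10/61, 1/4]]; det S = 50490/917989
solve [mL_A; mL_B] = S·[w00; w01] and [mR_A; mR_B] = S·[w10; w11]:
  w00 = 0, w01 = -1/2, w10 = 1/2, w11 = -1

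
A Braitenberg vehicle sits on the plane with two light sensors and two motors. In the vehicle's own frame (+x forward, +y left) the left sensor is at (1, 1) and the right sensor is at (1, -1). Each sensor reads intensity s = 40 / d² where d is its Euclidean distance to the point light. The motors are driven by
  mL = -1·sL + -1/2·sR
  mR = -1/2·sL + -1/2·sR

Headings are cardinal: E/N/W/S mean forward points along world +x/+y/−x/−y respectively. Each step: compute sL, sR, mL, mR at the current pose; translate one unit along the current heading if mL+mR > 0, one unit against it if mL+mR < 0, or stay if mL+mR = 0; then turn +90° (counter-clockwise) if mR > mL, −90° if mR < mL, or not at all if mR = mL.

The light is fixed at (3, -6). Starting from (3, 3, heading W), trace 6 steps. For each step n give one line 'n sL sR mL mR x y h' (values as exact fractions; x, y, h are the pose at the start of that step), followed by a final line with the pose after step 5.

0 8/13 40/101 -1068/1313 -664/1313 3 3 W
1 10/17 5/8 -245/272 -165/272 4 3 S
2 8/25 8/17 -236/425 -168/425 4 4 E
3 20/61 20/61 -30/61 -20/61 3 4 N
4 8/13 40/101 -1068/1313 -664/1313 3 3 W
5 10/17 5/8 -245/272 -165/272 4 3 S
final 4 4 E

n=0: pose=(3,3,W); sL=8/13, sR=40/101; mL=-1068/1313, mR=-664/1313; mL+mR=-1732/1313 → advance -1; mR−mL=4/13 → turn +1·90°
n=1: pose=(4,3,S); sL=10/17, sR=5/8; mL=-245/272, mR=-165/272; mL+mR=-205/136 → advance -1; mR−mL=5/17 → turn +1·90°
n=2: pose=(4,4,E); sL=8/25, sR=8/17; mL=-236/425, mR=-168/425; mL+mR=-404/425 → advance -1; mR−mL=4/25 → turn +1·90°
n=3: pose=(3,4,N); sL=20/61, sR=20/61; mL=-30/61, mR=-20/61; mL+mR=-50/61 → advance -1; mR−mL=10/61 → turn +1·90°
n=4: pose=(3,3,W); sL=8/13, sR=40/101; mL=-1068/1313, mR=-664/1313; mL+mR=-1732/1313 → advance -1; mR−mL=4/13 → turn +1·90°
n=5: pose=(4,3,S); sL=10/17, sR=5/8; mL=-245/272, mR=-165/272; mL+mR=-205/136 → advance -1; mR−mL=5/17 → turn +1·90°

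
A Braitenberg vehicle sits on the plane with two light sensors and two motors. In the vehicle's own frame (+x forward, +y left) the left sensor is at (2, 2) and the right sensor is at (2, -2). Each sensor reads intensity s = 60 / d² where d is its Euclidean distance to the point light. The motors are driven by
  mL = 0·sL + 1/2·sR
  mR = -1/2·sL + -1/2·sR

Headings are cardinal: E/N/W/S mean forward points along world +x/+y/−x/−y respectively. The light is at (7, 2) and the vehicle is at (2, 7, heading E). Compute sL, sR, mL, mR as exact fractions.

30/29 10/3 5/3 -190/87

left sensor world pos  = (4, 9); dL² = 58
right sensor world pos = (4, 5); dR² = 18
sL = 60/58 = 30/29
sR = 60/18 = 10/3
mL = 0·sL + 1/2·sR = 5/3
mR = -1/2·sL + -1/2·sR = -190/87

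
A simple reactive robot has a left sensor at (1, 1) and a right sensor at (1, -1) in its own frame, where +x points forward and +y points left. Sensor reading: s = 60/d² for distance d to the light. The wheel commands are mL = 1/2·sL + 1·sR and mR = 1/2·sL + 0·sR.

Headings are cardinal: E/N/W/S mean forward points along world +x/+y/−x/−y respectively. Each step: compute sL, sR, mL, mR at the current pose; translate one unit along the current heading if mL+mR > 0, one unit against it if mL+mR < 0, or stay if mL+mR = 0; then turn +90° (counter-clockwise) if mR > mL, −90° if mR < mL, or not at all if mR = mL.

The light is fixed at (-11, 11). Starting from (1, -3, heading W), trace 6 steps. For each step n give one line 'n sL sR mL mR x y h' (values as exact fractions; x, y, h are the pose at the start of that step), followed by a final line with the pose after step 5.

0 30/173 6/29 1473/5017 15/173 1 -3 W
1 60/269 60/313 25530/84197 30/269 0 -3 N
2 5/24 3/17 229/816 5/48 0 -2 E
3 12/73 60/317 6282/23141 6/73 1 -2 S
4 30/173 6/29 1473/5017 15/173 1 -3 W
5 60/269 60/313 25530/84197 30/269 0 -3 N
final 0 -2 E

n=0: pose=(1,-3,W); sL=30/173, sR=6/29; mL=1473/5017, mR=15/173; mL+mR=1908/5017 → advance +1; mR−mL=-6/29 → turn -1·90°
n=1: pose=(0,-3,N); sL=60/269, sR=60/313; mL=25530/84197, mR=30/269; mL+mR=34920/84197 → advance +1; mR−mL=-60/313 → turn -1·90°
n=2: pose=(0,-2,E); sL=5/24, sR=3/17; mL=229/816, mR=5/48; mL+mR=157/408 → advance +1; mR−mL=-3/17 → turn -1·90°
n=3: pose=(1,-2,S); sL=12/73, sR=60/317; mL=6282/23141, mR=6/73; mL+mR=8184/23141 → advance +1; mR−mL=-60/317 → turn -1·90°
n=4: pose=(1,-3,W); sL=30/173, sR=6/29; mL=1473/5017, mR=15/173; mL+mR=1908/5017 → advance +1; mR−mL=-6/29 → turn -1·90°
n=5: pose=(0,-3,N); sL=60/269, sR=60/313; mL=25530/84197, mR=30/269; mL+mR=34920/84197 → advance +1; mR−mL=-60/313 → turn -1·90°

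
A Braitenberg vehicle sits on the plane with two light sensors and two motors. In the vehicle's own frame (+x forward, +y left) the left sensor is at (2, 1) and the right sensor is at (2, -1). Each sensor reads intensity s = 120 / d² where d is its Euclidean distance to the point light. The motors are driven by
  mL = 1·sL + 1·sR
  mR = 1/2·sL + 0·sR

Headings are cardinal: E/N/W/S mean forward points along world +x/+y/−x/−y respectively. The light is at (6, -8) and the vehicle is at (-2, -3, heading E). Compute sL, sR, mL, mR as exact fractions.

left sensor world pos  = (0, -2); dL² = 72
right sensor world pos = (0, -4); dR² = 52
sL = 120/72 = 5/3
sR = 120/52 = 30/13
mL = 1·sL + 1·sR = 155/39
mR = 1/2·sL + 0·sR = 5/6

5/3 30/13 155/39 5/6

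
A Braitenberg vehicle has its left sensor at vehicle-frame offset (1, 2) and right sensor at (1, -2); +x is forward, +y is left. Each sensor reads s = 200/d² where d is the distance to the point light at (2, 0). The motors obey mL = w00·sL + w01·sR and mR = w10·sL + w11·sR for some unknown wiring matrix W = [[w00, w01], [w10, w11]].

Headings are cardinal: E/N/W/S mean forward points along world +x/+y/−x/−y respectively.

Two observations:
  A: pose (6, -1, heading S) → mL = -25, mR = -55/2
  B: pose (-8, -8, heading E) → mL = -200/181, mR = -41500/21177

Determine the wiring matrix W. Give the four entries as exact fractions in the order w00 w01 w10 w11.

obs A: pose=(6,-1,S) → sL=5, sR=25, mL=-25, mR=-55/2
obs B: pose=(-8,-8,E) → sL=200/117, sR=200/181, mL=-200/181, mR=-41500/21177
sensor matrix S = [[5, 25], [200/117, 200/181]]; det S = -788000/21177
solve [mL_A; mL_B] = S·[w00; w01] and [mR_A; mR_B] = S·[w10; w11]:
  w00 = 0, w01 = -1, w10 = -1/2, w11 = -1

0 -1 -1/2 -1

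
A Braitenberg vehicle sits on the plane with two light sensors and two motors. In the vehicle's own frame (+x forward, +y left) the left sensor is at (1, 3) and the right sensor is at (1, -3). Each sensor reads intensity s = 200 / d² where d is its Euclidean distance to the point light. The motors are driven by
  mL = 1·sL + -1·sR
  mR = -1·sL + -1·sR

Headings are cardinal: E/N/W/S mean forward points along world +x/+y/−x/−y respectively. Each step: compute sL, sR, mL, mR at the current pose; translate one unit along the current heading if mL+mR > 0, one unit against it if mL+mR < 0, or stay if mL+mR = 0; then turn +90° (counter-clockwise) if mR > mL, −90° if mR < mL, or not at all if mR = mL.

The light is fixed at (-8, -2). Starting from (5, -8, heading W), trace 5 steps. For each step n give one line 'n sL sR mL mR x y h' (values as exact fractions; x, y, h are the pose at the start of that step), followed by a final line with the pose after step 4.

0 8/9 200/153 -64/153 -112/51 5 -8 W
1 100/73 100/157 8400/11461 -23000/11461 6 -8 N
2 200/241 8/13 672/3133 -4528/3133 6 -9 E
3 5/8 50/41 -195/328 -605/328 5 -9 S
4 8/9 200/153 -64/153 -112/51 5 -8 W
final 6 -8 N

n=0: pose=(5,-8,W); sL=8/9, sR=200/153; mL=-64/153, mR=-112/51; mL+mR=-400/153 → advance -1; mR−mL=-16/9 → turn -1·90°
n=1: pose=(6,-8,N); sL=100/73, sR=100/157; mL=8400/11461, mR=-23000/11461; mL+mR=-200/157 → advance -1; mR−mL=-200/73 → turn -1·90°
n=2: pose=(6,-9,E); sL=200/241, sR=8/13; mL=672/3133, mR=-4528/3133; mL+mR=-16/13 → advance -1; mR−mL=-400/241 → turn -1·90°
n=3: pose=(5,-9,S); sL=5/8, sR=50/41; mL=-195/328, mR=-605/328; mL+mR=-100/41 → advance -1; mR−mL=-5/4 → turn -1·90°
n=4: pose=(5,-8,W); sL=8/9, sR=200/153; mL=-64/153, mR=-112/51; mL+mR=-400/153 → advance -1; mR−mL=-16/9 → turn -1·90°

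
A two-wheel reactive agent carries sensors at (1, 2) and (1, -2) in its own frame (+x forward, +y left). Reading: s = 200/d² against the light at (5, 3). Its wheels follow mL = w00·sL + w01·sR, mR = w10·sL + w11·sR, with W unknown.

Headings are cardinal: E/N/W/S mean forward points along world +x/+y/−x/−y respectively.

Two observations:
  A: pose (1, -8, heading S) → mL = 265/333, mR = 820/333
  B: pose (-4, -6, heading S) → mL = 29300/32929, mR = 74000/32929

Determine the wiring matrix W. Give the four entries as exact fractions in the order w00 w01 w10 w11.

obs A: pose=(1,-8,S) → sL=50/37, sR=10/9, mL=265/333, mR=820/333
obs B: pose=(-4,-6,S) → sL=200/149, sR=200/221, mL=29300/32929, mR=74000/32929
sensor matrix S = [[50/37, 10/9], [200/149, 200/221]]; det S = -2944000/10965357
solve [mL_A; mL_B] = S·[w00; w01] and [mR_A; mR_B] = S·[w10; w11]:
  w00 = 1, w01 = -1/2, w10 = 1, w11 = 1

1 -1/2 1 1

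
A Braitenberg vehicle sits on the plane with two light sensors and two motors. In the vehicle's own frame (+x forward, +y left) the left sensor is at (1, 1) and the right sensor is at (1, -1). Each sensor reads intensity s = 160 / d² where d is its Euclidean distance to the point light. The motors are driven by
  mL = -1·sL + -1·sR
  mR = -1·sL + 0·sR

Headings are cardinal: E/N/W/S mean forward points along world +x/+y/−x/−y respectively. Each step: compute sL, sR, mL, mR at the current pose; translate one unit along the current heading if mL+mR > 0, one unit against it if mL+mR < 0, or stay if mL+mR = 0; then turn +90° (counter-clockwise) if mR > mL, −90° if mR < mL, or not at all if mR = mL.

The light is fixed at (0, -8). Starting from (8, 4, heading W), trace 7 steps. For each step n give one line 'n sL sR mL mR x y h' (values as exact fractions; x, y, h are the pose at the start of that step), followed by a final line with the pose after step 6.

0 16/17 80/109 -3104/1853 -16/17 8 4 W
1 160/221 32/37 -12992/8177 -160/221 9 4 S
2 20/37 40/61 -2700/2257 -20/37 9 5 E
3 32/49 160/277 -16704/13573 -32/49 8 5 N
4 16/17 80/109 -3104/1853 -16/17 8 4 W
5 160/221 32/37 -12992/8177 -160/221 9 4 S
6 20/37 40/61 -2700/2257 -20/37 9 5 E
final 8 5 N

n=0: pose=(8,4,W); sL=16/17, sR=80/109; mL=-3104/1853, mR=-16/17; mL+mR=-4848/1853 → advance -1; mR−mL=80/109 → turn +1·90°
n=1: pose=(9,4,S); sL=160/221, sR=32/37; mL=-12992/8177, mR=-160/221; mL+mR=-18912/8177 → advance -1; mR−mL=32/37 → turn +1·90°
n=2: pose=(9,5,E); sL=20/37, sR=40/61; mL=-2700/2257, mR=-20/37; mL+mR=-3920/2257 → advance -1; mR−mL=40/61 → turn +1·90°
n=3: pose=(8,5,N); sL=32/49, sR=160/277; mL=-16704/13573, mR=-32/49; mL+mR=-25568/13573 → advance -1; mR−mL=160/277 → turn +1·90°
n=4: pose=(8,4,W); sL=16/17, sR=80/109; mL=-3104/1853, mR=-16/17; mL+mR=-4848/1853 → advance -1; mR−mL=80/109 → turn +1·90°
n=5: pose=(9,4,S); sL=160/221, sR=32/37; mL=-12992/8177, mR=-160/221; mL+mR=-18912/8177 → advance -1; mR−mL=32/37 → turn +1·90°
n=6: pose=(9,5,E); sL=20/37, sR=40/61; mL=-2700/2257, mR=-20/37; mL+mR=-3920/2257 → advance -1; mR−mL=40/61 → turn +1·90°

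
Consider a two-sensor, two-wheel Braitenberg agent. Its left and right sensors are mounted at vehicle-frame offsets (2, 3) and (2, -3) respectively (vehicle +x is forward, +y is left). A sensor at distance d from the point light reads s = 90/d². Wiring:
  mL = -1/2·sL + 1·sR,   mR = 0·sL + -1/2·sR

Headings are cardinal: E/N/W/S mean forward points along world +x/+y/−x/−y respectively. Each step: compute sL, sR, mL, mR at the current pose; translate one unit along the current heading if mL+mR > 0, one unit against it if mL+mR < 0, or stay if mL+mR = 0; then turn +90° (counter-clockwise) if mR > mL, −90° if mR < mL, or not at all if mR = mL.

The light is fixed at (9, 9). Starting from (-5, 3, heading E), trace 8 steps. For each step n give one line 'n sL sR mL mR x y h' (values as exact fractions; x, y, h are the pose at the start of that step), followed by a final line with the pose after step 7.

0 10/17 2/5 9/85 -1/5 -5 3 E
1 45/104 45/194 315/20176 -45/388 -6 3 S
2 90/353 90/293 18585/103429 -45/293 -6 4 W
3 9/37 45/89 2529/6586 -45/178 -7 4 N
4 90/197 18/49 1341/9653 -9/49 -7 5 E
5 45/116 45/218 315/25288 -45/436 -8 5 S
6 90/397 90/361 19485/143317 -45/361 -8 6 W
7 45/221 45/113 14805/49946 -45/226 -9 6 N
final -9 7 E

n=0: pose=(-5,3,E); sL=10/17, sR=2/5; mL=9/85, mR=-1/5; mL+mR=-8/85 → advance -1; mR−mL=-26/85 → turn -1·90°
n=1: pose=(-6,3,S); sL=45/104, sR=45/194; mL=315/20176, mR=-45/388; mL+mR=-2025/20176 → advance -1; mR−mL=-2655/20176 → turn -1·90°
n=2: pose=(-6,4,W); sL=90/353, sR=90/293; mL=18585/103429, mR=-45/293; mL+mR=2700/103429 → advance +1; mR−mL=-34470/103429 → turn -1·90°
n=3: pose=(-7,4,N); sL=9/37, sR=45/89; mL=2529/6586, mR=-45/178; mL+mR=432/3293 → advance +1; mR−mL=-2097/3293 → turn -1·90°
n=4: pose=(-7,5,E); sL=90/197, sR=18/49; mL=1341/9653, mR=-9/49; mL+mR=-432/9653 → advance -1; mR−mL=-3114/9653 → turn -1·90°
n=5: pose=(-8,5,S); sL=45/116, sR=45/218; mL=315/25288, mR=-45/436; mL+mR=-2295/25288 → advance -1; mR−mL=-2925/25288 → turn -1·90°
n=6: pose=(-8,6,W); sL=90/397, sR=90/361; mL=19485/143317, mR=-45/361; mL+mR=1620/143317 → advance +1; mR−mL=-37350/143317 → turn -1·90°
n=7: pose=(-9,6,N); sL=45/221, sR=45/113; mL=14805/49946, mR=-45/226; mL+mR=2430/24973 → advance +1; mR−mL=-12375/24973 → turn -1·90°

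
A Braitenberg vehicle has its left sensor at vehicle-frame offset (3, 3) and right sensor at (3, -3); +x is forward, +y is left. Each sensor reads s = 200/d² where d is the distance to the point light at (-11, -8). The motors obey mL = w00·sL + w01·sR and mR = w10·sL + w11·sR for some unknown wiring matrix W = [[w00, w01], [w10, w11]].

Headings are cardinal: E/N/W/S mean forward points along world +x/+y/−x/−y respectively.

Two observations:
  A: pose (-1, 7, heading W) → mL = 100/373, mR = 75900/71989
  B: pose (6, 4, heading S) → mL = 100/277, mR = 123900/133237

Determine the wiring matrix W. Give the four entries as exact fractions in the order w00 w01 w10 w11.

obs A: pose=(-1,7,W) → sL=200/193, sR=200/373, mL=100/373, mR=75900/71989
obs B: pose=(6,4,S) → sL=200/481, sR=200/277, mL=100/277, mR=123900/133237
sensor matrix S = [[200/193, 200/373], [200/481, 200/277]]; det S = 5038080000/9591598393
solve [mL_A; mL_B] = S·[w00; w01] and [mR_A; mR_B] = S·[w10; w11]:
  w00 = 0, w01 = 1/2, w10 = 1/2, w11 = 1

0 1/2 1/2 1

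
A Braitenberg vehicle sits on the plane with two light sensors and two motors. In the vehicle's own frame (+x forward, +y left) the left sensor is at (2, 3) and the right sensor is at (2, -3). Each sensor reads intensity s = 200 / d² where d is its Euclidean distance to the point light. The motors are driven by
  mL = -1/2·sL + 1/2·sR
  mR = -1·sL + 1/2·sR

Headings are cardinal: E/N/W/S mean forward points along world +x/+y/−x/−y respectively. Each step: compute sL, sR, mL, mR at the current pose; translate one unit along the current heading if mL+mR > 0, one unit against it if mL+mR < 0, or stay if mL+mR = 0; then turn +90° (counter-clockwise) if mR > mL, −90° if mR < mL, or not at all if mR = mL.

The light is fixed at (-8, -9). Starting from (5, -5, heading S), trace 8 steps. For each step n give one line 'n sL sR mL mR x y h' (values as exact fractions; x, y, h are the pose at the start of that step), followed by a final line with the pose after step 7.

n=0: pose=(5,-5,S); sL=10/13, sR=25/13; mL=15/26, mR=5/26; mL+mR=10/13 → advance +1; mR−mL=-5/13 → turn -1·90°
n=1: pose=(5,-6,W); sL=200/121, sR=200/157; mL=-3600/18997, mR=-19300/18997; mL+mR=-22900/18997 → advance -1; mR−mL=-100/121 → turn -1·90°
n=2: pose=(6,-6,N); sL=100/73, sR=100/157; mL=-4200/11461, mR=-12050/11461; mL+mR=-16250/11461 → advance -1; mR−mL=-50/73 → turn -1·90°
n=3: pose=(6,-7,E); sL=200/281, sR=200/257; mL=2400/72217, mR=-23300/72217; mL+mR=-20900/72217 → advance -1; mR−mL=-100/281 → turn -1·90°
n=4: pose=(5,-7,S); sL=25/32, sR=2; mL=39/64, mR=7/32; mL+mR=53/64 → advance +1; mR−mL=-25/64 → turn -1·90°
n=5: pose=(5,-8,W); sL=8/5, sR=200/137; mL=-48/685, mR=-596/685; mL+mR=-644/685 → advance -1; mR−mL=-4/5 → turn -1·90°
n=6: pose=(6,-8,N); sL=20/13, sR=100/149; mL=-840/1937, mR=-2330/1937; mL+mR=-3170/1937 → advance -1; mR−mL=-10/13 → turn -1·90°
n=7: pose=(6,-9,E); sL=40/53, sR=40/53; mL=0, mR=-20/53; mL+mR=-20/53 → advance -1; mR−mL=-20/53 → turn -1·90°

0 10/13 25/13 15/26 5/26 5 -5 S
1 200/121 200/157 -3600/18997 -19300/18997 5 -6 W
2 100/73 100/157 -4200/11461 -12050/11461 6 -6 N
3 200/281 200/257 2400/72217 -23300/72217 6 -7 E
4 25/32 2 39/64 7/32 5 -7 S
5 8/5 200/137 -48/685 -596/685 5 -8 W
6 20/13 100/149 -840/1937 -2330/1937 6 -8 N
7 40/53 40/53 0 -20/53 6 -9 E
final 5 -9 S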